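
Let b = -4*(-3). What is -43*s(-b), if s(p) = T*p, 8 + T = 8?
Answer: 0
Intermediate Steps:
T = 0 (T = -8 + 8 = 0)
b = 12
s(p) = 0 (s(p) = 0*p = 0)
-43*s(-b) = -43*0 = 0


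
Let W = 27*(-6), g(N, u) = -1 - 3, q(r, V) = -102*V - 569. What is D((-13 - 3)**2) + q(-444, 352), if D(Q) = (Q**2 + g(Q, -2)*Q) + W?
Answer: 27877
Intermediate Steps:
q(r, V) = -569 - 102*V
g(N, u) = -4
W = -162
D(Q) = -162 + Q**2 - 4*Q (D(Q) = (Q**2 - 4*Q) - 162 = -162 + Q**2 - 4*Q)
D((-13 - 3)**2) + q(-444, 352) = (-162 + ((-13 - 3)**2)**2 - 4*(-13 - 3)**2) + (-569 - 102*352) = (-162 + ((-16)**2)**2 - 4*(-16)**2) + (-569 - 35904) = (-162 + 256**2 - 4*256) - 36473 = (-162 + 65536 - 1024) - 36473 = 64350 - 36473 = 27877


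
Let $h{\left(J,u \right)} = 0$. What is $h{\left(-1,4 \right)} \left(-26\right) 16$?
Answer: $0$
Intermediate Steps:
$h{\left(-1,4 \right)} \left(-26\right) 16 = 0 \left(-26\right) 16 = 0 \cdot 16 = 0$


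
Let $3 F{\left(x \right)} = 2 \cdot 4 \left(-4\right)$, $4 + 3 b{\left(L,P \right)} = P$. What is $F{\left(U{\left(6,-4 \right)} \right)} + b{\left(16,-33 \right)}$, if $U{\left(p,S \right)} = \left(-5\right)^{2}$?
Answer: $-23$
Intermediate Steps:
$b{\left(L,P \right)} = - \frac{4}{3} + \frac{P}{3}$
$U{\left(p,S \right)} = 25$
$F{\left(x \right)} = - \frac{32}{3}$ ($F{\left(x \right)} = \frac{2 \cdot 4 \left(-4\right)}{3} = \frac{8 \left(-4\right)}{3} = \frac{1}{3} \left(-32\right) = - \frac{32}{3}$)
$F{\left(U{\left(6,-4 \right)} \right)} + b{\left(16,-33 \right)} = - \frac{32}{3} + \left(- \frac{4}{3} + \frac{1}{3} \left(-33\right)\right) = - \frac{32}{3} - \frac{37}{3} = -23$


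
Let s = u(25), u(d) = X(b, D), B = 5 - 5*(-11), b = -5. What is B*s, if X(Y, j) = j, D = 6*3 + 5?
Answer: 1380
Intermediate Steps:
D = 23 (D = 18 + 5 = 23)
B = 60 (B = 5 + 55 = 60)
u(d) = 23
s = 23
B*s = 60*23 = 1380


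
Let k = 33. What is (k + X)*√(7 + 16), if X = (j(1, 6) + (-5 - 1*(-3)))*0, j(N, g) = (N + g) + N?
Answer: 33*√23 ≈ 158.26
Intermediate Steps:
j(N, g) = g + 2*N
X = 0 (X = ((6 + 2*1) + (-5 - 1*(-3)))*0 = ((6 + 2) + (-5 + 3))*0 = (8 - 2)*0 = 6*0 = 0)
(k + X)*√(7 + 16) = (33 + 0)*√(7 + 16) = 33*√23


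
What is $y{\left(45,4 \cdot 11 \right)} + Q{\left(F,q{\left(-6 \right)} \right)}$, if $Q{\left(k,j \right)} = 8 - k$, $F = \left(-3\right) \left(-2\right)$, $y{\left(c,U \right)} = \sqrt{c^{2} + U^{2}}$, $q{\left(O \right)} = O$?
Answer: $2 + \sqrt{3961} \approx 64.937$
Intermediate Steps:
$y{\left(c,U \right)} = \sqrt{U^{2} + c^{2}}$
$F = 6$
$y{\left(45,4 \cdot 11 \right)} + Q{\left(F,q{\left(-6 \right)} \right)} = \sqrt{\left(4 \cdot 11\right)^{2} + 45^{2}} + \left(8 - 6\right) = \sqrt{44^{2} + 2025} + \left(8 - 6\right) = \sqrt{1936 + 2025} + 2 = \sqrt{3961} + 2 = 2 + \sqrt{3961}$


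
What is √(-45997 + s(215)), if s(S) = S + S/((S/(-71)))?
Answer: I*√45853 ≈ 214.13*I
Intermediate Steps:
s(S) = -71 + S (s(S) = S + S/((S*(-1/71))) = S + S/((-S/71)) = S + S*(-71/S) = S - 71 = -71 + S)
√(-45997 + s(215)) = √(-45997 + (-71 + 215)) = √(-45997 + 144) = √(-45853) = I*√45853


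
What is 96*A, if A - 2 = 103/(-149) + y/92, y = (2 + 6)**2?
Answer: 659424/3427 ≈ 192.42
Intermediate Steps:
y = 64 (y = 8**2 = 64)
A = 6869/3427 (A = 2 + (103/(-149) + 64/92) = 2 + (103*(-1/149) + 64*(1/92)) = 2 + (-103/149 + 16/23) = 2 + 15/3427 = 6869/3427 ≈ 2.0044)
96*A = 96*(6869/3427) = 659424/3427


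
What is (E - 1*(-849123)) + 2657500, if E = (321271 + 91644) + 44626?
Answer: 3964164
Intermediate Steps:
E = 457541 (E = 412915 + 44626 = 457541)
(E - 1*(-849123)) + 2657500 = (457541 - 1*(-849123)) + 2657500 = (457541 + 849123) + 2657500 = 1306664 + 2657500 = 3964164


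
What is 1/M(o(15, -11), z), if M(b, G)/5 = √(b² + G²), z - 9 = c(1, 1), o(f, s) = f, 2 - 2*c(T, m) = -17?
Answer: 2*√2269/11345 ≈ 0.0083974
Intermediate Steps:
c(T, m) = 19/2 (c(T, m) = 1 - ½*(-17) = 1 + 17/2 = 19/2)
z = 37/2 (z = 9 + 19/2 = 37/2 ≈ 18.500)
M(b, G) = 5*√(G² + b²) (M(b, G) = 5*√(b² + G²) = 5*√(G² + b²))
1/M(o(15, -11), z) = 1/(5*√((37/2)² + 15²)) = 1/(5*√(1369/4 + 225)) = 1/(5*√(2269/4)) = 1/(5*(√2269/2)) = 1/(5*√2269/2) = 2*√2269/11345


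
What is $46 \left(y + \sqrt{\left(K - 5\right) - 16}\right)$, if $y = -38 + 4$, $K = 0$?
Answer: $-1564 + 46 i \sqrt{21} \approx -1564.0 + 210.8 i$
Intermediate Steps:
$y = -34$
$46 \left(y + \sqrt{\left(K - 5\right) - 16}\right) = 46 \left(-34 + \sqrt{\left(0 - 5\right) - 16}\right) = 46 \left(-34 + \sqrt{-5 - 16}\right) = 46 \left(-34 + \sqrt{-21}\right) = 46 \left(-34 + i \sqrt{21}\right) = -1564 + 46 i \sqrt{21}$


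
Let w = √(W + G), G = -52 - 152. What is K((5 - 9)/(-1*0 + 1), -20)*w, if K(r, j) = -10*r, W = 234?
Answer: 40*√30 ≈ 219.09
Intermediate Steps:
G = -204
w = √30 (w = √(234 - 204) = √30 ≈ 5.4772)
K((5 - 9)/(-1*0 + 1), -20)*w = (-10*(5 - 9)/(-1*0 + 1))*√30 = (-(-40)/(0 + 1))*√30 = (-(-40)/1)*√30 = (-(-40))*√30 = (-10*(-4))*√30 = 40*√30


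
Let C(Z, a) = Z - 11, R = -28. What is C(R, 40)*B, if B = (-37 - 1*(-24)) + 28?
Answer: -585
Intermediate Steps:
C(Z, a) = -11 + Z
B = 15 (B = (-37 + 24) + 28 = -13 + 28 = 15)
C(R, 40)*B = (-11 - 28)*15 = -39*15 = -585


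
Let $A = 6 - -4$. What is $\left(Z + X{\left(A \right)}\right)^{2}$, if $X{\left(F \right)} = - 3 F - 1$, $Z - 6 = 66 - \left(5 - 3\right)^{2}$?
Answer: $1369$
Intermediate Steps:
$Z = 68$ ($Z = 6 + \left(66 - \left(5 - 3\right)^{2}\right) = 6 + \left(66 - 2^{2}\right) = 6 + \left(66 - 4\right) = 6 + 62 = 68$)
$A = 10$ ($A = 6 + 4 = 10$)
$X{\left(F \right)} = -1 - 3 F$
$\left(Z + X{\left(A \right)}\right)^{2} = \left(68 - 31\right)^{2} = 37^{2} = 1369$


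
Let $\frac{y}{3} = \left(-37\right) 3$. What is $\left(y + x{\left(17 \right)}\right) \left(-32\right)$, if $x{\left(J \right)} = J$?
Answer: $10112$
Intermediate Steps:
$y = -333$ ($y = 3 \left(\left(-37\right) 3\right) = 3 \left(-111\right) = -333$)
$\left(y + x{\left(17 \right)}\right) \left(-32\right) = \left(-333 + 17\right) \left(-32\right) = \left(-316\right) \left(-32\right) = 10112$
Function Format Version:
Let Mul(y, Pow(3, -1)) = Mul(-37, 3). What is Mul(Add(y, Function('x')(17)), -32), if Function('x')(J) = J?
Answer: 10112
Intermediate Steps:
y = -333 (y = Mul(3, Mul(-37, 3)) = Mul(3, -111) = -333)
Mul(Add(y, Function('x')(17)), -32) = Mul(Add(-333, 17), -32) = Mul(-316, -32) = 10112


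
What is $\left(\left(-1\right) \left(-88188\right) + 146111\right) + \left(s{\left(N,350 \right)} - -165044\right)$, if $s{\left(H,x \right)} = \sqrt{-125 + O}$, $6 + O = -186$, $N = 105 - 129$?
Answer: $399343 + i \sqrt{317} \approx 3.9934 \cdot 10^{5} + 17.805 i$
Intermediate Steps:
$N = -24$ ($N = 105 - 129 = -24$)
$O = -192$ ($O = -6 - 186 = -192$)
$s{\left(H,x \right)} = i \sqrt{317}$ ($s{\left(H,x \right)} = \sqrt{-125 - 192} = \sqrt{-317} = i \sqrt{317}$)
$\left(\left(-1\right) \left(-88188\right) + 146111\right) + \left(s{\left(N,350 \right)} - -165044\right) = \left(\left(-1\right) \left(-88188\right) + 146111\right) + \left(i \sqrt{317} - -165044\right) = \left(88188 + 146111\right) + \left(i \sqrt{317} + 165044\right) = 234299 + \left(165044 + i \sqrt{317}\right) = 399343 + i \sqrt{317}$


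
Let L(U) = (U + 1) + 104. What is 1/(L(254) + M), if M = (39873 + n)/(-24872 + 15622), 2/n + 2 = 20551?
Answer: 190078250/67418741471 ≈ 0.0028194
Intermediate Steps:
n = 2/20549 (n = 2/(-2 + 20551) = 2/20549 ≈ 9.7328e-5)
L(U) = 105 + U (L(U) = (1 + U) + 104 = 105 + U)
M = -819350279/190078250 (M = (39873 + 2/20549)/(-24872 + 15622) = (819350279/20549)/(-9250) = (819350279/20549)*(-1/9250) = -819350279/190078250 ≈ -4.3106)
1/(L(254) + M) = 1/((105 + 254) - 819350279/190078250) = 1/(359 - 819350279/190078250) = 1/(67418741471/190078250) = 190078250/67418741471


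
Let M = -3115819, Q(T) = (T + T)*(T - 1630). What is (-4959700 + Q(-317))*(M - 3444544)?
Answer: 24439333404626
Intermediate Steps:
Q(T) = 2*T*(-1630 + T) (Q(T) = (2*T)*(-1630 + T) = 2*T*(-1630 + T))
(-4959700 + Q(-317))*(M - 3444544) = (-4959700 + 2*(-317)*(-1630 - 317))*(-3115819 - 3444544) = (-4959700 + 2*(-317)*(-1947))*(-6560363) = (-4959700 + 1234398)*(-6560363) = -3725302*(-6560363) = 24439333404626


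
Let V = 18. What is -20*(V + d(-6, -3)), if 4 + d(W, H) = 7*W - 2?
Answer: 600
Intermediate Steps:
d(W, H) = -6 + 7*W (d(W, H) = -4 + (7*W - 2) = -4 + (-2 + 7*W) = -6 + 7*W)
-20*(V + d(-6, -3)) = -20*(18 + (-6 + 7*(-6))) = -20*(18 + (-6 - 42)) = -20*(18 - 48) = -20*(-30) = 600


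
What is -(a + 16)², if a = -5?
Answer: -121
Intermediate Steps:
-(a + 16)² = -(-5 + 16)² = -1*11² = -1*121 = -121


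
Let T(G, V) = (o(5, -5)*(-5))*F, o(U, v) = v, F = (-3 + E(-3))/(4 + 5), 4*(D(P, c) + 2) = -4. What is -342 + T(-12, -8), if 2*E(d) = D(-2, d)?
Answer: -709/2 ≈ -354.50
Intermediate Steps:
D(P, c) = -3 (D(P, c) = -2 + (¼)*(-4) = -2 - 1 = -3)
E(d) = -3/2 (E(d) = (½)*(-3) = -3/2)
F = -½ (F = (-3 - 3/2)/(4 + 5) = -9/2/9 = -9/2*⅑ = -½ ≈ -0.50000)
T(G, V) = -25/2 (T(G, V) = -5*(-5)*(-½) = 25*(-½) = -25/2)
-342 + T(-12, -8) = -342 - 25/2 = -709/2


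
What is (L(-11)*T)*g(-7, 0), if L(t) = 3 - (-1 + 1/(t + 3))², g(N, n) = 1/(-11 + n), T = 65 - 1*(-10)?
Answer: -8325/704 ≈ -11.825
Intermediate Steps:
T = 75 (T = 65 + 10 = 75)
L(t) = 3 - (-1 + 1/(3 + t))²
(L(-11)*T)*g(-7, 0) = ((3 - (2 - 11)²/(3 - 11)²)*75)/(-11 + 0) = ((3 - 1*(-9)²/(-8)²)*75)/(-11) = ((3 - 1*81*1/64)*75)*(-1/11) = ((3 - 81/64)*75)*(-1/11) = ((111/64)*75)*(-1/11) = (8325/64)*(-1/11) = -8325/704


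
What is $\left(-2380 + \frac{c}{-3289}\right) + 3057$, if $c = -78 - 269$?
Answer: $\frac{2227000}{3289} \approx 677.11$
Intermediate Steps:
$c = -347$ ($c = -78 - 269 = -347$)
$\left(-2380 + \frac{c}{-3289}\right) + 3057 = \left(-2380 - \frac{347}{-3289}\right) + 3057 = \left(-2380 - - \frac{347}{3289}\right) + 3057 = \left(-2380 + \frac{347}{3289}\right) + 3057 = - \frac{7827473}{3289} + 3057 = \frac{2227000}{3289}$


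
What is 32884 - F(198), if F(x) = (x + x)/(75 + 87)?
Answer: 295934/9 ≈ 32882.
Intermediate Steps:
F(x) = x/81 (F(x) = (2*x)/162 = (2*x)*(1/162) = x/81)
32884 - F(198) = 32884 - 198/81 = 32884 - 1*22/9 = 32884 - 22/9 = 295934/9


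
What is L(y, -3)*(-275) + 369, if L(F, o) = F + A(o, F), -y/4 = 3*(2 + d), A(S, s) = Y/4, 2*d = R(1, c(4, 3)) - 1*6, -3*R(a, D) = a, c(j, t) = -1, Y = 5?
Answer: -15299/4 ≈ -3824.8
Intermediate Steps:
R(a, D) = -a/3
d = -19/6 (d = (-⅓*1 - 1*6)/2 = (-⅓ - 6)/2 = (½)*(-19/3) = -19/6 ≈ -3.1667)
A(S, s) = 5/4
y = 14 (y = -12*(2 - 19/6) = -12*(-7)/6 = -4*(-7/2) = 14)
L(F, o) = 5/4 + F (L(F, o) = F + 5/4 = 5/4 + F)
L(y, -3)*(-275) + 369 = (5/4 + 14)*(-275) + 369 = (61/4)*(-275) + 369 = -16775/4 + 369 = -15299/4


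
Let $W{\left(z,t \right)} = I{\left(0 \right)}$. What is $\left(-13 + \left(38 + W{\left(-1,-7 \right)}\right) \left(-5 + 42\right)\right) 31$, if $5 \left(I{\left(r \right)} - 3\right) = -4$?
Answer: $\frac{228532}{5} \approx 45706.0$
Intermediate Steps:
$I{\left(r \right)} = \frac{11}{5}$ ($I{\left(r \right)} = 3 + \frac{1}{5} \left(-4\right) = 3 - \frac{4}{5} = \frac{11}{5}$)
$W{\left(z,t \right)} = \frac{11}{5}$
$\left(-13 + \left(38 + W{\left(-1,-7 \right)}\right) \left(-5 + 42\right)\right) 31 = \left(-13 + \left(38 + \frac{11}{5}\right) \left(-5 + 42\right)\right) 31 = \left(-13 + \frac{201}{5} \cdot 37\right) 31 = \left(-13 + \frac{7437}{5}\right) 31 = \frac{7372}{5} \cdot 31 = \frac{228532}{5}$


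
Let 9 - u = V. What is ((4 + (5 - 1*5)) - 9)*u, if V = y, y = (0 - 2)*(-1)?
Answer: -35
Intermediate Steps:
y = 2 (y = -2*(-1) = 2)
V = 2
u = 7 (u = 9 - 1*2 = 9 - 2 = 7)
((4 + (5 - 1*5)) - 9)*u = ((4 + (5 - 1*5)) - 9)*7 = ((4 + (5 - 5)) - 9)*7 = ((4 + 0) - 9)*7 = (4 - 9)*7 = -5*7 = -35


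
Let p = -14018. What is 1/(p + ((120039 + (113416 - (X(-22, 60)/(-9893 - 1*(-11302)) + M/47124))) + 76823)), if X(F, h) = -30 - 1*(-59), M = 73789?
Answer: 66397716/19670882006863 ≈ 3.3754e-6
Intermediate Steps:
X(F, h) = 29 (X(F, h) = -30 + 59 = 29)
1/(p + ((120039 + (113416 - (X(-22, 60)/(-9893 - 1*(-11302)) + M/47124))) + 76823)) = 1/(-14018 + ((120039 + (113416 - (29/(-9893 - 1*(-11302)) + 73789/47124))) + 76823)) = 1/(-14018 + ((120039 + (113416 - (29/(-9893 + 11302) + 73789*(1/47124)))) + 76823)) = 1/(-14018 + ((120039 + (113416 - (29/1409 + 73789/47124))) + 76823)) = 1/(-14018 + ((120039 + (113416 - 1*105335297/66397716)) + 76823)) = 1/(-14018 + ((120039 + (113416 - 105335297/66397716)) + 76823)) = 1/(-14018 + ((120039 + 7530458022559/66397716) + 76823)) = 1/(-14018 + (15500773453483/66397716 + 76823)) = 1/(-14018 + 20601645189751/66397716) = 1/(19670882006863/66397716) = 66397716/19670882006863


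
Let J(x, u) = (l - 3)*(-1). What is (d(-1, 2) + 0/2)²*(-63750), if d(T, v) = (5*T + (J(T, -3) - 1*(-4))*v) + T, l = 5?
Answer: -255000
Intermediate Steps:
J(x, u) = -2 (J(x, u) = (5 - 3)*(-1) = 2*(-1) = -2)
d(T, v) = 2*v + 6*T (d(T, v) = (5*T + (-2 - 1*(-4))*v) + T = (5*T + (-2 + 4)*v) + T = (5*T + 2*v) + T = (2*v + 5*T) + T = 2*v + 6*T)
(d(-1, 2) + 0/2)²*(-63750) = ((2*2 + 6*(-1)) + 0/2)²*(-63750) = ((4 - 6) + 0*(½))²*(-63750) = (-2 + 0)²*(-63750) = (-2)²*(-63750) = 4*(-63750) = -255000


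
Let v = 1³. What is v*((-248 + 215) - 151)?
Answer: -184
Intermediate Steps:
v = 1
v*((-248 + 215) - 151) = 1*((-248 + 215) - 151) = 1*(-33 - 151) = 1*(-184) = -184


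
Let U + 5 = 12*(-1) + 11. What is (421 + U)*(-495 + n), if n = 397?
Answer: -40670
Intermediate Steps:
U = -6 (U = -5 + (12*(-1) + 11) = -5 + (-12 + 11) = -5 - 1 = -6)
(421 + U)*(-495 + n) = (421 - 6)*(-495 + 397) = 415*(-98) = -40670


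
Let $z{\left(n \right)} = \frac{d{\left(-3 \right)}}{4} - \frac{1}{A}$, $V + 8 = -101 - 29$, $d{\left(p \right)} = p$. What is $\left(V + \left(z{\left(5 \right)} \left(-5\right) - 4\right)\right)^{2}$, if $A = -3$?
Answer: $\frac{2819041}{144} \approx 19577.0$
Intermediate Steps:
$V = -138$ ($V = -8 - 130 = -138$)
$z{\left(n \right)} = - \frac{5}{12}$ ($z{\left(n \right)} = - \frac{3}{4} - \frac{1}{-3} = \left(-3\right) \frac{1}{4} - - \frac{1}{3} = - \frac{3}{4} + \frac{1}{3} = - \frac{5}{12}$)
$\left(V + \left(z{\left(5 \right)} \left(-5\right) - 4\right)\right)^{2} = \left(-138 - \frac{23}{12}\right)^{2} = \left(- \frac{1679}{12}\right)^{2} = \frac{2819041}{144}$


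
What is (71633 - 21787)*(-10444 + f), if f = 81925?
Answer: 3563041926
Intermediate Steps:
(71633 - 21787)*(-10444 + f) = (71633 - 21787)*(-10444 + 81925) = 49846*71481 = 3563041926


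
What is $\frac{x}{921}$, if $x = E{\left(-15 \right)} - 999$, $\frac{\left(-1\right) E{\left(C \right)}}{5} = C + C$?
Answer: $- \frac{283}{307} \approx -0.92182$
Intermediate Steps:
$E{\left(C \right)} = - 10 C$ ($E{\left(C \right)} = - 5 \left(C + C\right) = - 5 \cdot 2 C = - 10 C$)
$x = -849$ ($x = \left(-10\right) \left(-15\right) - 999 = 150 - 999 = -849$)
$\frac{x}{921} = - \frac{849}{921} = \left(-849\right) \frac{1}{921} = - \frac{283}{307}$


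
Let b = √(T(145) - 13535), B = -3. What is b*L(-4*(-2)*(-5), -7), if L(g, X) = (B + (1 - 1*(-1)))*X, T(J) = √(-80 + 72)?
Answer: 7*√(-13535 + 2*I*√2) ≈ 0.085091 + 814.38*I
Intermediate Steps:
T(J) = 2*I*√2 (T(J) = √(-8) = 2*I*√2)
L(g, X) = -X (L(g, X) = (-3 + (1 - 1*(-1)))*X = (-3 + (1 + 1))*X = (-3 + 2)*X = -X)
b = √(-13535 + 2*I*√2) (b = √(2*I*√2 - 13535) = √(-13535 + 2*I*√2) ≈ 0.012 + 116.34*I)
b*L(-4*(-2)*(-5), -7) = √(-13535 + 2*I*√2)*(-1*(-7)) = √(-13535 + 2*I*√2)*7 = 7*√(-13535 + 2*I*√2)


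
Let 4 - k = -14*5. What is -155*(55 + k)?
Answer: -19995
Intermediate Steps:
k = 74 (k = 4 - (-14)*5 = 4 - 1*(-70) = 4 + 70 = 74)
-155*(55 + k) = -155*(55 + 74) = -155*129 = -19995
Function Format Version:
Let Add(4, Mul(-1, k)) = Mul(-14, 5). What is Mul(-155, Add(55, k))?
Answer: -19995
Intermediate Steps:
k = 74 (k = Add(4, Mul(-1, Mul(-14, 5))) = Add(4, Mul(-1, -70)) = Add(4, 70) = 74)
Mul(-155, Add(55, k)) = Mul(-155, Add(55, 74)) = Mul(-155, 129) = -19995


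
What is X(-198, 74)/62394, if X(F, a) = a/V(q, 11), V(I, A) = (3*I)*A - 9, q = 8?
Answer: 37/7955235 ≈ 4.6510e-6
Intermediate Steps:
V(I, A) = -9 + 3*A*I (V(I, A) = 3*A*I - 9 = -9 + 3*A*I)
X(F, a) = a/255 (X(F, a) = a/(-9 + 3*11*8) = a/(-9 + 264) = a/255)
X(-198, 74)/62394 = ((1/255)*74)/62394 = (74/255)*(1/62394) = 37/7955235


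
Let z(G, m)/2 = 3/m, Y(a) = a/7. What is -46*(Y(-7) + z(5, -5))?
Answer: 506/5 ≈ 101.20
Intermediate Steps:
Y(a) = a/7 (Y(a) = a*(1/7) = a/7)
z(G, m) = 6/m (z(G, m) = 2*(3/m) = 6/m)
-46*(Y(-7) + z(5, -5)) = -46*((1/7)*(-7) + 6/(-5)) = -46*(-1 + 6*(-1/5)) = -46*(-1 - 6/5) = -46*(-11/5) = 506/5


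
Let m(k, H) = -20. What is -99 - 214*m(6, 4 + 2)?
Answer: 4181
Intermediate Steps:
-99 - 214*m(6, 4 + 2) = -99 - 214*(-20) = -99 + 4280 = 4181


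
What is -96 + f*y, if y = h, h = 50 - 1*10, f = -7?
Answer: -376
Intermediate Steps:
h = 40 (h = 50 - 10 = 40)
y = 40
-96 + f*y = -96 - 7*40 = -96 - 280 = -376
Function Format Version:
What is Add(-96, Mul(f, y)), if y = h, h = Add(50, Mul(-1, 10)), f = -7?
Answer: -376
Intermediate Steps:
h = 40 (h = Add(50, -10) = 40)
y = 40
Add(-96, Mul(f, y)) = Add(-96, Mul(-7, 40)) = Add(-96, -280) = -376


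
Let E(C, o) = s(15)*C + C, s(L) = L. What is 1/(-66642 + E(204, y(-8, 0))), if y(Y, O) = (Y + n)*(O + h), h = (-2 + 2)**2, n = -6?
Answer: -1/63378 ≈ -1.5778e-5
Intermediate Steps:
h = 0 (h = 0**2 = 0)
y(Y, O) = O*(-6 + Y) (y(Y, O) = (Y - 6)*(O + 0) = (-6 + Y)*O = O*(-6 + Y))
E(C, o) = 16*C (E(C, o) = 15*C + C = 16*C)
1/(-66642 + E(204, y(-8, 0))) = 1/(-66642 + 16*204) = 1/(-66642 + 3264) = 1/(-63378) = -1/63378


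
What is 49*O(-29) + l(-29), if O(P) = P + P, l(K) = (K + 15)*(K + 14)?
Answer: -2632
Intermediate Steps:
l(K) = (14 + K)*(15 + K) (l(K) = (15 + K)*(14 + K) = (14 + K)*(15 + K))
O(P) = 2*P
49*O(-29) + l(-29) = 49*(2*(-29)) + (210 + (-29)**2 + 29*(-29)) = 49*(-58) + (210 + 841 - 841) = -2842 + 210 = -2632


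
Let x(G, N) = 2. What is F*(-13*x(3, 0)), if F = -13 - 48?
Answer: 1586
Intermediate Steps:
F = -61
F*(-13*x(3, 0)) = -(-793)*2 = -61*(-26) = 1586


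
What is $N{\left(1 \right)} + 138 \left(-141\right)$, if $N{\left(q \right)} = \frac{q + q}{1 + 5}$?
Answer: $- \frac{58373}{3} \approx -19458.0$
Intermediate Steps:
$N{\left(q \right)} = \frac{q}{3}$ ($N{\left(q \right)} = \frac{2 q}{6} = 2 q \frac{1}{6} = \frac{q}{3}$)
$N{\left(1 \right)} + 138 \left(-141\right) = \frac{1}{3} \cdot 1 + 138 \left(-141\right) = \frac{1}{3} - 19458 = - \frac{58373}{3}$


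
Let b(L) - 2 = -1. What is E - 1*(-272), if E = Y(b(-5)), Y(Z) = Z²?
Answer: 273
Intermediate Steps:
b(L) = 1 (b(L) = 2 - 1 = 1)
E = 1 (E = 1² = 1)
E - 1*(-272) = 1 - 1*(-272) = 1 + 272 = 273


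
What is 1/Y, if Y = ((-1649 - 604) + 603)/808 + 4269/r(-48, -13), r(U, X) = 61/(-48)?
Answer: -24644/82834773 ≈ -0.00029751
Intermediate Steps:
r(U, X) = -61/48 (r(U, X) = 61*(-1/48) = -61/48)
Y = -82834773/24644 (Y = ((-1649 - 604) + 603)/808 + 4269/(-61/48) = (-2253 + 603)*(1/808) + 4269*(-48/61) = -1650*1/808 - 204912/61 = -825/404 - 204912/61 = -82834773/24644 ≈ -3361.3)
1/Y = 1/(-82834773/24644) = -24644/82834773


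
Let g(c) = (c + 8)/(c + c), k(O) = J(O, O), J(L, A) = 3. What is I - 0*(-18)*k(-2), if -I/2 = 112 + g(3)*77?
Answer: -1519/3 ≈ -506.33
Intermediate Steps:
k(O) = 3
g(c) = (8 + c)/(2*c) (g(c) = (8 + c)/((2*c)) = (8 + c)*(1/(2*c)) = (8 + c)/(2*c))
I = -1519/3 (I = -2*(112 + ((½)*(8 + 3)/3)*77) = -2*(112 + ((½)*(⅓)*11)*77) = -2*(112 + (11/6)*77) = -2*(112 + 847/6) = -2*1519/6 = -1519/3 ≈ -506.33)
I - 0*(-18)*k(-2) = -1519/3 - 0*(-18)*3 = -1519/3 - 0*3 = -1519/3 - 1*0 = -1519/3 + 0 = -1519/3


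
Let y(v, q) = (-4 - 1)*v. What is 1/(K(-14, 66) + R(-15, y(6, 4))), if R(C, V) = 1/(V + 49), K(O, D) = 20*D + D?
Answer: 19/26335 ≈ 0.00072147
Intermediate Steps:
y(v, q) = -5*v
K(O, D) = 21*D
R(C, V) = 1/(49 + V)
1/(K(-14, 66) + R(-15, y(6, 4))) = 1/(21*66 + 1/(49 - 5*6)) = 1/(1386 + 1/(49 - 30)) = 1/(1386 + 1/19) = 1/(26335/19) = 19/26335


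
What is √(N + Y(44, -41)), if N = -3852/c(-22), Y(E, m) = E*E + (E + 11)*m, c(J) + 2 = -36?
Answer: I*√78565/19 ≈ 14.752*I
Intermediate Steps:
c(J) = -38 (c(J) = -2 - 36 = -38)
Y(E, m) = E² + m*(11 + E) (Y(E, m) = E² + (11 + E)*m = E² + m*(11 + E))
N = 1926/19 (N = -3852/(-38) = -3852*(-1/38) = 1926/19 ≈ 101.37)
√(N + Y(44, -41)) = √(1926/19 + (44² + 11*(-41) + 44*(-41))) = √(1926/19 + (1936 - 451 - 1804)) = √(1926/19 - 319) = √(-4135/19) = I*√78565/19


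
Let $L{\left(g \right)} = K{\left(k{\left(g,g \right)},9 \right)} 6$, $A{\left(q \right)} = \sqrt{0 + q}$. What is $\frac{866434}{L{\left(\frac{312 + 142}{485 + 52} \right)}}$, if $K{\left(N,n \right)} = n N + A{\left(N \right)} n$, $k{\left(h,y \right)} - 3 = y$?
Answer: $\frac{77545843}{13752} - \frac{77545843 \sqrt{1108905}}{28397880} \approx 2763.3$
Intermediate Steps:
$A{\left(q \right)} = \sqrt{q}$
$k{\left(h,y \right)} = 3 + y$
$K{\left(N,n \right)} = N n + n \sqrt{N}$ ($K{\left(N,n \right)} = n N + \sqrt{N} n = N n + n \sqrt{N}$)
$L{\left(g \right)} = 162 + 54 g + 54 \sqrt{3 + g}$ ($L{\left(g \right)} = 9 \left(\left(3 + g\right) + \sqrt{3 + g}\right) 6 = 9 \left(3 + g + \sqrt{3 + g}\right) 6 = \left(27 + 9 g + 9 \sqrt{3 + g}\right) 6 = 162 + 54 g + 54 \sqrt{3 + g}$)
$\frac{866434}{L{\left(\frac{312 + 142}{485 + 52} \right)}} = \frac{866434}{162 + 54 \frac{312 + 142}{485 + 52} + 54 \sqrt{3 + \frac{312 + 142}{485 + 52}}} = \frac{866434}{162 + 54 \cdot \frac{454}{537} + 54 \sqrt{3 + \frac{454}{537}}} = \frac{866434}{162 + \frac{8172}{179} + 54 \sqrt{\frac{2065}{537}}} = \frac{866434}{162 + \frac{8172}{179} + 54 \frac{\sqrt{1108905}}{537}} = \frac{866434}{162 + \frac{8172}{179} + \frac{18 \sqrt{1108905}}{179}} = \frac{866434}{\frac{37170}{179} + \frac{18 \sqrt{1108905}}{179}}$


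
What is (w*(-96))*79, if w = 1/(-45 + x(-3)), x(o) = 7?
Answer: 3792/19 ≈ 199.58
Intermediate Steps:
w = -1/38 (w = 1/(-45 + 7) = 1/(-38) = -1/38 ≈ -0.026316)
(w*(-96))*79 = -1/38*(-96)*79 = (48/19)*79 = 3792/19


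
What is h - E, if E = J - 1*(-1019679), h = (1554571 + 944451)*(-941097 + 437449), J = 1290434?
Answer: -1258629742369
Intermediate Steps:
h = -1258627432256 (h = 2499022*(-503648) = -1258627432256)
E = 2310113 (E = 1290434 - 1*(-1019679) = 1290434 + 1019679 = 2310113)
h - E = -1258627432256 - 1*2310113 = -1258627432256 - 2310113 = -1258629742369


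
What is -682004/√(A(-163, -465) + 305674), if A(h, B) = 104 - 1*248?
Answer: -341002*√305530/152765 ≈ -1233.8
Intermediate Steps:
A(h, B) = -144 (A(h, B) = 104 - 248 = -144)
-682004/√(A(-163, -465) + 305674) = -682004/√(-144 + 305674) = -682004*√305530/305530 = -341002*√305530/152765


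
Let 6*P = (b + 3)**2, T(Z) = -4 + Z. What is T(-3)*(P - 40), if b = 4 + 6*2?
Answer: -847/6 ≈ -141.17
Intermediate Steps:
b = 16 (b = 4 + 12 = 16)
P = 361/6 (P = (16 + 3)**2/6 = (1/6)*19**2 = (1/6)*361 = 361/6 ≈ 60.167)
T(-3)*(P - 40) = (-4 - 3)*(361/6 - 40) = -7*121/6 = -847/6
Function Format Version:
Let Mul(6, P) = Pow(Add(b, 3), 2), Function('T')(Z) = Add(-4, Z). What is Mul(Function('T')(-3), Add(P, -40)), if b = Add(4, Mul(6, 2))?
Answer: Rational(-847, 6) ≈ -141.17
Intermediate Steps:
b = 16 (b = Add(4, 12) = 16)
P = Rational(361, 6) (P = Mul(Rational(1, 6), Pow(Add(16, 3), 2)) = Mul(Rational(1, 6), Pow(19, 2)) = Mul(Rational(1, 6), 361) = Rational(361, 6) ≈ 60.167)
Mul(Function('T')(-3), Add(P, -40)) = Mul(Add(-4, -3), Add(Rational(361, 6), -40)) = Mul(-7, Rational(121, 6)) = Rational(-847, 6)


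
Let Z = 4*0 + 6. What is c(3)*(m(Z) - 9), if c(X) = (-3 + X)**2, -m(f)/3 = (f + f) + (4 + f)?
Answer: 0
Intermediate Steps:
Z = 6 (Z = 0 + 6 = 6)
m(f) = -12 - 9*f (m(f) = -3*((f + f) + (4 + f)) = -3*(2*f + (4 + f)) = -3*(4 + 3*f) = -12 - 9*f)
c(3)*(m(Z) - 9) = (-3 + 3)**2*((-12 - 9*6) - 9) = 0**2*((-12 - 54) - 9) = 0*(-66 - 9) = 0*(-75) = 0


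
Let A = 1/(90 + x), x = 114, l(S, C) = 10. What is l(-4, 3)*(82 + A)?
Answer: 83645/102 ≈ 820.05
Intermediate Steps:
A = 1/204 (A = 1/(90 + 114) = 1/204 ≈ 0.0049020)
l(-4, 3)*(82 + A) = 10*(82 + 1/204) = 10*(16729/204) = 83645/102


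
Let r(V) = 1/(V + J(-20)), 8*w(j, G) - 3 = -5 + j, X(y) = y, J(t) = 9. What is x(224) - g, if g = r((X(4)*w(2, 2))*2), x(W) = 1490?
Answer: 13409/9 ≈ 1489.9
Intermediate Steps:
w(j, G) = -¼ + j/8 (w(j, G) = 3/8 + (-5 + j)/8 = 3/8 + (-5/8 + j/8) = -¼ + j/8)
r(V) = 1/(9 + V) (r(V) = 1/(V + 9) = 1/(9 + V))
g = ⅑ (g = 1/(9 + (4*(-¼ + (⅛)*2))*2) = 1/(9 + (4*(-¼ + ¼))*2) = 1/(9 + (4*0)*2) = 1/(9 + 0*2) = 1/(9 + 0) = 1/9 = ⅑ ≈ 0.11111)
x(224) - g = 1490 - 1*⅑ = 1490 - ⅑ = 13409/9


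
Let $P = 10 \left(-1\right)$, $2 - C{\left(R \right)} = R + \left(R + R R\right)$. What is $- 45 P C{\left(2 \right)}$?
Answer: $-2700$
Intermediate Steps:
$C{\left(R \right)} = 2 - R^{2} - 2 R$ ($C{\left(R \right)} = 2 - \left(R + \left(R + R R\right)\right) = 2 - \left(R + \left(R + R^{2}\right)\right) = 2 - \left(R^{2} + 2 R\right) = 2 - R^{2} - 2 R$)
$P = -10$
$- 45 P C{\left(2 \right)} = \left(-45\right) \left(-10\right) \left(2 - 2^{2} - 4\right) = 450 \left(2 - 4 - 4\right) = 450 \left(-6\right) = -2700$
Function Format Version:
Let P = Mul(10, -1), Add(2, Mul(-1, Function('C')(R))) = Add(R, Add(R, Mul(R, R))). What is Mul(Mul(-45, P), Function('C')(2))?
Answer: -2700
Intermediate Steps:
Function('C')(R) = Add(2, Mul(-1, Pow(R, 2)), Mul(-2, R)) (Function('C')(R) = Add(2, Mul(-1, Add(R, Add(R, Mul(R, R))))) = Add(2, Mul(-1, Add(R, Add(R, Pow(R, 2))))) = Add(2, Mul(-1, Add(Pow(R, 2), Mul(2, R)))) = Add(2, Add(Mul(-1, Pow(R, 2)), Mul(-2, R))) = Add(2, Mul(-1, Pow(R, 2)), Mul(-2, R)))
P = -10
Mul(Mul(-45, P), Function('C')(2)) = Mul(Mul(-45, -10), Add(2, Mul(-1, Pow(2, 2)), Mul(-2, 2))) = Mul(450, Add(2, Mul(-1, 4), -4)) = Mul(450, Add(2, -4, -4)) = Mul(450, -6) = -2700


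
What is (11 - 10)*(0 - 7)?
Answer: -7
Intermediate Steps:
(11 - 10)*(0 - 7) = 1*(-7) = -7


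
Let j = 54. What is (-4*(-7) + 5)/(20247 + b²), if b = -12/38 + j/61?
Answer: 14776091/9065948669 ≈ 0.0016298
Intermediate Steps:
b = 660/1159 (b = -12/38 + 54/61 = -12*1/38 + 54*(1/61) = -6/19 + 54/61 = 660/1159 ≈ 0.56946)
(-4*(-7) + 5)/(20247 + b²) = (-4*(-7) + 5)/(20247 + (660/1159)²) = (28 + 5)/(20247 + 435600/1343281) = 33/(27197846007/1343281) = (1343281/27197846007)*33 = 14776091/9065948669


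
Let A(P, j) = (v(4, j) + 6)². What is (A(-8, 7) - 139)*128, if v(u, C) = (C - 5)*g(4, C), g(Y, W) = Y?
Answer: 7296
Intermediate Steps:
v(u, C) = -20 + 4*C (v(u, C) = (C - 5)*4 = (-5 + C)*4 = -20 + 4*C)
A(P, j) = (-14 + 4*j)² (A(P, j) = ((-20 + 4*j) + 6)² = (-14 + 4*j)²)
(A(-8, 7) - 139)*128 = (4*(-7 + 2*7)² - 139)*128 = (4*(-7 + 14)² - 139)*128 = (4*7² - 139)*128 = (4*49 - 139)*128 = (196 - 139)*128 = 57*128 = 7296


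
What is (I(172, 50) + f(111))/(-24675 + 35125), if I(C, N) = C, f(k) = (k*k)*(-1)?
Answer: -12149/10450 ≈ -1.1626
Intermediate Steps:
f(k) = -k² (f(k) = k²*(-1) = -k²)
(I(172, 50) + f(111))/(-24675 + 35125) = (172 - 1*111²)/(-24675 + 35125) = (172 - 1*12321)/10450 = (172 - 12321)*(1/10450) = -12149*1/10450 = -12149/10450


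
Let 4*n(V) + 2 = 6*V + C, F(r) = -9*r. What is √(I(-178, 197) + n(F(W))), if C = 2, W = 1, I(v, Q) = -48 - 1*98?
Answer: I*√638/2 ≈ 12.629*I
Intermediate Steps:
I(v, Q) = -146 (I(v, Q) = -48 - 98 = -146)
n(V) = 3*V/2 (n(V) = -½ + (6*V + 2)/4 = -½ + (2 + 6*V)/4 = -½ + (½ + 3*V/2) = 3*V/2)
√(I(-178, 197) + n(F(W))) = √(-146 + 3*(-9*1)/2) = √(-146 + (3/2)*(-9)) = √(-146 - 27/2) = √(-319/2) = I*√638/2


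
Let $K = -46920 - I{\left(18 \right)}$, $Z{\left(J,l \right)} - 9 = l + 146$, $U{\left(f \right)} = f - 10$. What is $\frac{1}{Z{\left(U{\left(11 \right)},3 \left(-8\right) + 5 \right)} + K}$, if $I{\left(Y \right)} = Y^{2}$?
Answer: $- \frac{1}{47108} \approx -2.1228 \cdot 10^{-5}$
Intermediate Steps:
$U{\left(f \right)} = -10 + f$
$Z{\left(J,l \right)} = 155 + l$ ($Z{\left(J,l \right)} = 9 + \left(l + 146\right) = 9 + \left(146 + l\right) = 155 + l$)
$K = -47244$ ($K = -46920 - 18^{2} = -46920 - 324 = -47244$)
$\frac{1}{Z{\left(U{\left(11 \right)},3 \left(-8\right) + 5 \right)} + K} = \frac{1}{\left(155 + \left(3 \left(-8\right) + 5\right)\right) - 47244} = \frac{1}{\left(155 + \left(-24 + 5\right)\right) - 47244} = \frac{1}{\left(155 - 19\right) - 47244} = \frac{1}{136 - 47244} = \frac{1}{-47108} = - \frac{1}{47108}$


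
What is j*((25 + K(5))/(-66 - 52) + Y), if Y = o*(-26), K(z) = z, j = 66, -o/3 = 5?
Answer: 1517670/59 ≈ 25723.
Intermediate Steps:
o = -15 (o = -3*5 = -15)
Y = 390 (Y = -15*(-26) = 390)
j*((25 + K(5))/(-66 - 52) + Y) = 66*((25 + 5)/(-66 - 52) + 390) = 66*(30/(-118) + 390) = 66*(30*(-1/118) + 390) = 66*(-15/59 + 390) = 66*(22995/59) = 1517670/59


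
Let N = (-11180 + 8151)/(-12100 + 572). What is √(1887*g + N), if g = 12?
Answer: √752326101802/5764 ≈ 150.48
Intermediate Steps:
N = 3029/11528 (N = -3029/(-11528) = -3029*(-1/11528) = 3029/11528 ≈ 0.26275)
√(1887*g + N) = √(1887*12 + 3029/11528) = √(22644 + 3029/11528) = √(261043061/11528) = √752326101802/5764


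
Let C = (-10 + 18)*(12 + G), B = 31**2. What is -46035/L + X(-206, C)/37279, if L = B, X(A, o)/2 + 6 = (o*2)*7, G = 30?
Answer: -55068039/1155649 ≈ -47.651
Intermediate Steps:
B = 961
C = 336 (C = (-10 + 18)*(12 + 30) = 8*42 = 336)
X(A, o) = -12 + 28*o (X(A, o) = -12 + 2*((o*2)*7) = -12 + 2*((2*o)*7) = -12 + 2*(14*o) = -12 + 28*o)
L = 961
-46035/L + X(-206, C)/37279 = -46035/961 + (-12 + 28*336)/37279 = -46035*1/961 + (-12 + 9408)*(1/37279) = -1485/31 + 9396*(1/37279) = -1485/31 + 9396/37279 = -55068039/1155649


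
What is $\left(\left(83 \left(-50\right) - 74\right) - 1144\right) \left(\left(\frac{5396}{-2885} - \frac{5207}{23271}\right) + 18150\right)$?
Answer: $- \frac{6540333423982952}{67136835} \approx -9.7418 \cdot 10^{7}$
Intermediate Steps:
$\left(\left(83 \left(-50\right) - 74\right) - 1144\right) \left(\left(\frac{5396}{-2885} - \frac{5207}{23271}\right) + 18150\right) = \left(\left(-4150 - 74\right) - 1144\right) \left(\left(5396 \left(- \frac{1}{2885}\right) - \frac{5207}{23271}\right) + 18150\right) = \left(-4224 - 1144\right) \left(\left(- \frac{5396}{2885} - \frac{5207}{23271}\right) + 18150\right) = - 5368 \left(- \frac{140592511}{67136835} + 18150\right) = \left(-5368\right) \frac{1218392962739}{67136835} = - \frac{6540333423982952}{67136835}$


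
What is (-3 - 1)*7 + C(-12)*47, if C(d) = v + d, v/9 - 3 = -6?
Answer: -1861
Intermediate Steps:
v = -27 (v = 27 + 9*(-6) = 27 - 54 = -27)
C(d) = -27 + d
(-3 - 1)*7 + C(-12)*47 = (-3 - 1)*7 + (-27 - 12)*47 = -4*7 - 39*47 = -28 - 1833 = -1861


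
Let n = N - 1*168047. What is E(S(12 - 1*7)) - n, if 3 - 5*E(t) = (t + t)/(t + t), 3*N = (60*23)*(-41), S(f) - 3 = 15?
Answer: 934537/5 ≈ 1.8691e+5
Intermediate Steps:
S(f) = 18 (S(f) = 3 + 15 = 18)
N = -18860 (N = ((60*23)*(-41))/3 = (1380*(-41))/3 = (⅓)*(-56580) = -18860)
n = -186907 (n = -18860 - 1*168047 = -18860 - 168047 = -186907)
E(t) = ⅖ (E(t) = ⅗ - (t + t)/(5*(t + t)) = ⅗ - 2*t/(5*(2*t)) = ⅗ - 2*t*1/(2*t)/5 = ⅗ - ⅕*1 = ⅗ - ⅕ = ⅖)
E(S(12 - 1*7)) - n = ⅖ - 1*(-186907) = ⅖ + 186907 = 934537/5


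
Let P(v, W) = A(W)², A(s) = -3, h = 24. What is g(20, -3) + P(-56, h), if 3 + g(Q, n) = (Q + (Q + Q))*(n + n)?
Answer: -354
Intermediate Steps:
P(v, W) = 9 (P(v, W) = (-3)² = 9)
g(Q, n) = -3 + 6*Q*n (g(Q, n) = -3 + (Q + (Q + Q))*(n + n) = -3 + (Q + 2*Q)*(2*n) = -3 + (3*Q)*(2*n) = -3 + 6*Q*n)
g(20, -3) + P(-56, h) = (-3 + 6*20*(-3)) + 9 = (-3 - 360) + 9 = -363 + 9 = -354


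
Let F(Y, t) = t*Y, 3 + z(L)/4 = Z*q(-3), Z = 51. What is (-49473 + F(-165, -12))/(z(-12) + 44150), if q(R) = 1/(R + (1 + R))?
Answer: -237465/220486 ≈ -1.0770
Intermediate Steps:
q(R) = 1/(1 + 2*R)
z(L) = -264/5 (z(L) = -12 + 4*(51/(1 + 2*(-3))) = -12 + 4*(51/(1 - 6)) = -12 + 4*(51/(-5)) = -12 + 4*(51*(-⅕)) = -12 + 4*(-51/5) = -12 - 204/5 = -264/5)
F(Y, t) = Y*t
(-49473 + F(-165, -12))/(z(-12) + 44150) = (-49473 - 165*(-12))/(-264/5 + 44150) = (-49473 + 1980)/(220486/5) = -47493*5/220486 = -237465/220486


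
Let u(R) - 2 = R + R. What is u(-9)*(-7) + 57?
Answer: 169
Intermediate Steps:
u(R) = 2 + 2*R (u(R) = 2 + (R + R) = 2 + 2*R)
u(-9)*(-7) + 57 = (2 + 2*(-9))*(-7) + 57 = (2 - 18)*(-7) + 57 = -16*(-7) + 57 = 112 + 57 = 169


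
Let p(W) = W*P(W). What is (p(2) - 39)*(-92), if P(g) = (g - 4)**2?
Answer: 2852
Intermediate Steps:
P(g) = (-4 + g)**2
p(W) = W*(-4 + W)**2
(p(2) - 39)*(-92) = (2*(-4 + 2)**2 - 39)*(-92) = (2*(-2)**2 - 39)*(-92) = (2*4 - 39)*(-92) = (8 - 39)*(-92) = -31*(-92) = 2852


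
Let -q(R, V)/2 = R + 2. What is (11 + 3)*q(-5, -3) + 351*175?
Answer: 61509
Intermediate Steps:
q(R, V) = -4 - 2*R (q(R, V) = -2*(R + 2) = -2*(2 + R) = -4 - 2*R)
(11 + 3)*q(-5, -3) + 351*175 = (11 + 3)*(-4 - 2*(-5)) + 351*175 = 14*(-4 + 10) + 61425 = 14*6 + 61425 = 84 + 61425 = 61509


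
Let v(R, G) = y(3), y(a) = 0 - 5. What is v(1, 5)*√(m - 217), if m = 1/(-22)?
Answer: -25*I*√4202/22 ≈ -73.662*I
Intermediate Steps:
y(a) = -5
m = -1/22 ≈ -0.045455
v(R, G) = -5
v(1, 5)*√(m - 217) = -5*√(-1/22 - 217) = -25*I*√4202/22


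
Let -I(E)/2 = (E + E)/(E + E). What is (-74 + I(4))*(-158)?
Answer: 12008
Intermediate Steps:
I(E) = -2 (I(E) = -2*(E + E)/(E + E) = -2*2*E/(2*E) = -2*2*E*1/(2*E) = -2*1 = -2)
(-74 + I(4))*(-158) = (-74 - 2)*(-158) = -76*(-158) = 12008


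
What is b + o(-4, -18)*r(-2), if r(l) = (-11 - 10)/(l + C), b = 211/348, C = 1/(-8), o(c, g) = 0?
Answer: 211/348 ≈ 0.60632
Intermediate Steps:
C = -⅛ ≈ -0.12500
b = 211/348 (b = 211*(1/348) = 211/348 ≈ 0.60632)
r(l) = -21/(-⅛ + l) (r(l) = (-11 - 10)/(l - ⅛) = -21/(-⅛ + l))
b + o(-4, -18)*r(-2) = 211/348 + 0*(-168/(-1 + 8*(-2))) = 211/348 + 0*(-168/(-1 - 16)) = 211/348 + 0*(-168/(-17)) = 211/348 + 0*(-168*(-1/17)) = 211/348 + 0*(168/17) = 211/348 + 0 = 211/348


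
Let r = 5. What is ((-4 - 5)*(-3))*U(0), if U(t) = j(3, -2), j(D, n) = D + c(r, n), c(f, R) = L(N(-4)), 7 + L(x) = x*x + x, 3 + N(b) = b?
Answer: 1026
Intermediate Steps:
N(b) = -3 + b
L(x) = -7 + x + x² (L(x) = -7 + (x*x + x) = -7 + (x² + x) = -7 + (x + x²) = -7 + x + x²)
c(f, R) = 35 (c(f, R) = -7 + (-3 - 4) + (-3 - 4)² = -7 - 7 + (-7)² = -7 - 7 + 49 = 35)
j(D, n) = 35 + D (j(D, n) = D + 35 = 35 + D)
U(t) = 38 (U(t) = 35 + 3 = 38)
((-4 - 5)*(-3))*U(0) = ((-4 - 5)*(-3))*38 = -9*(-3)*38 = 27*38 = 1026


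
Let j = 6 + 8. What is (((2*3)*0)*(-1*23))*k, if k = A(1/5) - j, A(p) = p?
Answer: 0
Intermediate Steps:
j = 14
k = -69/5 (k = 1/5 - 1*14 = 1*(1/5) - 14 = 1/5 - 14 = -69/5 ≈ -13.800)
(((2*3)*0)*(-1*23))*k = (((2*3)*0)*(-1*23))*(-69/5) = ((6*0)*(-23))*(-69/5) = (0*(-23))*(-69/5) = 0*(-69/5) = 0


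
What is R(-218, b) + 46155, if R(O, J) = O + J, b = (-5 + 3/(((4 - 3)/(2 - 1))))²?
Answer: 45941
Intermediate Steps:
b = 4 (b = (-5 + 3/((1/1)))² = (-5 + 3/((1*1)))² = (-5 + 3/1)² = (-5 + 3*1)² = (-5 + 3)² = (-2)² = 4)
R(O, J) = J + O
R(-218, b) + 46155 = (4 - 218) + 46155 = -214 + 46155 = 45941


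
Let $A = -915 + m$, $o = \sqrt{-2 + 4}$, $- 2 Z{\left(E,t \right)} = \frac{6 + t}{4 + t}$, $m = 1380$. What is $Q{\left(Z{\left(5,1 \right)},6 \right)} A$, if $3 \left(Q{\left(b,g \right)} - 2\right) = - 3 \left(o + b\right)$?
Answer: $\frac{2511}{2} - 465 \sqrt{2} \approx 597.89$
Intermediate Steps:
$Z{\left(E,t \right)} = - \frac{6 + t}{2 \left(4 + t\right)}$ ($Z{\left(E,t \right)} = - \frac{\left(6 + t\right) \frac{1}{4 + t}}{2} = - \frac{\frac{1}{4 + t} \left(6 + t\right)}{2} = - \frac{6 + t}{2 \left(4 + t\right)}$)
$o = \sqrt{2} \approx 1.4142$
$Q{\left(b,g \right)} = 2 - b - \sqrt{2}$ ($Q{\left(b,g \right)} = 2 + \frac{\left(-3\right) \left(\sqrt{2} + b\right)}{3} = 2 + \frac{\left(-3\right) \left(b + \sqrt{2}\right)}{3} = 2 + \frac{- 3 b - 3 \sqrt{2}}{3} = 2 - \left(b + \sqrt{2}\right) = 2 - b - \sqrt{2}$)
$A = 465$ ($A = -915 + 1380 = 465$)
$Q{\left(Z{\left(5,1 \right)},6 \right)} A = \left(2 - \frac{-6 - 1}{2 \left(4 + 1\right)} - \sqrt{2}\right) 465 = \left(2 - \frac{-6 - 1}{2 \cdot 5} - \sqrt{2}\right) 465 = \left(2 - \frac{1}{2} \cdot \frac{1}{5} \left(-7\right) - \sqrt{2}\right) 465 = \left(2 - - \frac{7}{10} - \sqrt{2}\right) 465 = \left(2 + \frac{7}{10} - \sqrt{2}\right) 465 = \left(\frac{27}{10} - \sqrt{2}\right) 465 = \frac{2511}{2} - 465 \sqrt{2}$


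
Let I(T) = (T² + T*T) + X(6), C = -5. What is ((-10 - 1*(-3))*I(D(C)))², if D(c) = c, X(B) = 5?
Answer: 148225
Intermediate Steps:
I(T) = 5 + 2*T² (I(T) = (T² + T*T) + 5 = (T² + T²) + 5 = 2*T² + 5 = 5 + 2*T²)
((-10 - 1*(-3))*I(D(C)))² = ((-10 - 1*(-3))*(5 + 2*(-5)²))² = ((-10 + 3)*(5 + 2*25))² = (-7*(5 + 50))² = (-7*55)² = (-385)² = 148225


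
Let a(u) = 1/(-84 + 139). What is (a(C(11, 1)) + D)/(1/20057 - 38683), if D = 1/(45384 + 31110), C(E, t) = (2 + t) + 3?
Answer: -139576663/296745059777100 ≈ -4.7036e-7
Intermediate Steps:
C(E, t) = 5 + t
D = 1/76494 ≈ 1.3073e-5
a(u) = 1/55
(a(C(11, 1)) + D)/(1/20057 - 38683) = (1/55 + 1/76494)/(1/20057 - 38683) = 6959/(382470*(1/20057 - 38683)) = 6959/(382470*(-775864930/20057)) = (6959/382470)*(-20057/775864930) = -139576663/296745059777100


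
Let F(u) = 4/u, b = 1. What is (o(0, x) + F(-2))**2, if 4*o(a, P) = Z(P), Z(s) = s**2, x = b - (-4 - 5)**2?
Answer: 2553604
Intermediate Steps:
x = -80 (x = 1 - (-4 - 5)**2 = 1 - 1*(-9)**2 = 1 - 1*81 = 1 - 81 = -80)
o(a, P) = P**2/4
(o(0, x) + F(-2))**2 = ((1/4)*(-80)**2 + 4/(-2))**2 = ((1/4)*6400 + 4*(-1/2))**2 = (1600 - 2)**2 = 1598**2 = 2553604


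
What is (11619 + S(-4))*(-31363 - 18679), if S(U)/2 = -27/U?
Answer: -582113565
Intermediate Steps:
S(U) = -54/U (S(U) = 2*(-27/U) = -54/U)
(11619 + S(-4))*(-31363 - 18679) = (11619 - 54/(-4))*(-31363 - 18679) = (11619 - 54*(-1/4))*(-50042) = (11619 + 27/2)*(-50042) = (23265/2)*(-50042) = -582113565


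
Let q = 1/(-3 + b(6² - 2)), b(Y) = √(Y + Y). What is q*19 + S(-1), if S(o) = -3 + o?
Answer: -179/59 + 38*√17/59 ≈ -0.37834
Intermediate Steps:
b(Y) = √2*√Y (b(Y) = √(2*Y) = √2*√Y)
q = 1/(-3 + 2*√17) (q = 1/(-3 + √2*√(6² - 2)) = 1/(-3 + √2*√(36 - 2)) = 1/(-3 + √2*√34) = 1/(-3 + 2*√17) ≈ 0.19061)
q*19 + S(-1) = (3/59 + 2*√17/59)*19 + (-3 - 1) = (57/59 + 38*√17/59) - 4 = -179/59 + 38*√17/59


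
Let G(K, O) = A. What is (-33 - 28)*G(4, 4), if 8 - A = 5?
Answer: -183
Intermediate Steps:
A = 3 (A = 8 - 1*5 = 8 - 5 = 3)
G(K, O) = 3
(-33 - 28)*G(4, 4) = (-33 - 28)*3 = -61*3 = -183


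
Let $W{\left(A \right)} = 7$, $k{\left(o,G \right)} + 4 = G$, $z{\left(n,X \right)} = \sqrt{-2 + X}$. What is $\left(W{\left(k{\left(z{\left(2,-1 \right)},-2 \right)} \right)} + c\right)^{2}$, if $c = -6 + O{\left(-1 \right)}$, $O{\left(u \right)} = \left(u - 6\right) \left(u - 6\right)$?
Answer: $2500$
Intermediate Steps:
$O{\left(u \right)} = \left(-6 + u\right)^{2}$ ($O{\left(u \right)} = \left(-6 + u\right) \left(-6 + u\right) = \left(-6 + u\right)^{2}$)
$k{\left(o,G \right)} = -4 + G$
$c = 43$ ($c = -6 + \left(-6 - 1\right)^{2} = -6 + \left(-7\right)^{2} = -6 + 49 = 43$)
$\left(W{\left(k{\left(z{\left(2,-1 \right)},-2 \right)} \right)} + c\right)^{2} = \left(7 + 43\right)^{2} = 50^{2} = 2500$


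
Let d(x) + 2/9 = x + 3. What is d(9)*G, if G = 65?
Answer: 6890/9 ≈ 765.56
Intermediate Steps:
d(x) = 25/9 + x (d(x) = -2/9 + (x + 3) = -2/9 + (3 + x) = 25/9 + x)
d(9)*G = (25/9 + 9)*65 = (106/9)*65 = 6890/9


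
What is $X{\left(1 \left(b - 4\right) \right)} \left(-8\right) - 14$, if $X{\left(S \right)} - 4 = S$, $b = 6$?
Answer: $-62$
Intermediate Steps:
$X{\left(S \right)} = 4 + S$
$X{\left(1 \left(b - 4\right) \right)} \left(-8\right) - 14 = \left(4 + 1 \left(6 - 4\right)\right) \left(-8\right) - 14 = \left(4 + 1 \cdot 2\right) \left(-8\right) - 14 = \left(4 + 2\right) \left(-8\right) - 14 = 6 \left(-8\right) - 14 = -48 - 14 = -62$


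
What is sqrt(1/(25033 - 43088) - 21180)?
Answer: I*sqrt(6904320487555)/18055 ≈ 145.53*I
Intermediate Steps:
sqrt(1/(25033 - 43088) - 21180) = sqrt(1/(-18055) - 21180) = sqrt(-1/18055 - 21180) = sqrt(-382404901/18055) = I*sqrt(6904320487555)/18055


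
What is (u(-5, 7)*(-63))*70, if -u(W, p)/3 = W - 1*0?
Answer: -66150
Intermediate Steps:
u(W, p) = -3*W (u(W, p) = -3*(W - 1*0) = -3*(W + 0) = -3*W)
(u(-5, 7)*(-63))*70 = (-3*(-5)*(-63))*70 = (15*(-63))*70 = -945*70 = -66150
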